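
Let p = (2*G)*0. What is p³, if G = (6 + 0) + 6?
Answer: 0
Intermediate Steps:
G = 12 (G = 6 + 6 = 12)
p = 0 (p = (2*12)*0 = 24*0 = 0)
p³ = 0³ = 0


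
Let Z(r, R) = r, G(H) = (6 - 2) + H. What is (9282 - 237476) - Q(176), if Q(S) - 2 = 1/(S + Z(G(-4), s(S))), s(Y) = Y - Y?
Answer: -40162497/176 ≈ -2.2820e+5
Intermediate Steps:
G(H) = 4 + H
s(Y) = 0
Q(S) = 2 + 1/S (Q(S) = 2 + 1/(S + (4 - 4)) = 2 + 1/(S + 0) = 2 + 1/S)
(9282 - 237476) - Q(176) = (9282 - 237476) - (2 + 1/176) = -228194 - (2 + 1/176) = -228194 - 1*353/176 = -228194 - 353/176 = -40162497/176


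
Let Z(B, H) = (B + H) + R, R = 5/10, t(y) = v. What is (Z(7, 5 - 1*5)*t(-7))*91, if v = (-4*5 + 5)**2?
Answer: 307125/2 ≈ 1.5356e+5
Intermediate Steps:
v = 225 (v = (-20 + 5)**2 = (-15)**2 = 225)
t(y) = 225
R = 1/2 (R = 5*(1/10) = 1/2 ≈ 0.50000)
Z(B, H) = 1/2 + B + H (Z(B, H) = (B + H) + 1/2 = 1/2 + B + H)
(Z(7, 5 - 1*5)*t(-7))*91 = ((1/2 + 7 + (5 - 1*5))*225)*91 = ((1/2 + 7 + (5 - 5))*225)*91 = ((1/2 + 7 + 0)*225)*91 = ((15/2)*225)*91 = (3375/2)*91 = 307125/2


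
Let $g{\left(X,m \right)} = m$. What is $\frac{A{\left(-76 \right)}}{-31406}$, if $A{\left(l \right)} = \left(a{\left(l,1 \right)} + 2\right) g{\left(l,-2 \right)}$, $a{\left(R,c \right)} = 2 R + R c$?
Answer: $- \frac{226}{15703} \approx -0.014392$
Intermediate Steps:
$A{\left(l \right)} = -4 - 6 l$ ($A{\left(l \right)} = \left(l \left(2 + 1\right) + 2\right) \left(-2\right) = \left(l 3 + 2\right) \left(-2\right) = \left(3 l + 2\right) \left(-2\right) = \left(2 + 3 l\right) \left(-2\right) = -4 - 6 l$)
$\frac{A{\left(-76 \right)}}{-31406} = \frac{-4 - -456}{-31406} = \left(-4 + 456\right) \left(- \frac{1}{31406}\right) = 452 \left(- \frac{1}{31406}\right) = - \frac{226}{15703}$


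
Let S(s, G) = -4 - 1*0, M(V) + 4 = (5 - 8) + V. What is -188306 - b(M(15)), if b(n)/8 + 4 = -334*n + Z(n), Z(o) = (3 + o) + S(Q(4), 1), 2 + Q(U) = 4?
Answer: -166954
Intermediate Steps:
Q(U) = 2 (Q(U) = -2 + 4 = 2)
M(V) = -7 + V (M(V) = -4 + ((5 - 8) + V) = -4 + (-3 + V) = -7 + V)
S(s, G) = -4 (S(s, G) = -4 + 0 = -4)
Z(o) = -1 + o (Z(o) = (3 + o) - 4 = -1 + o)
b(n) = -40 - 2664*n (b(n) = -32 + 8*(-334*n + (-1 + n)) = -32 + 8*(-1 - 333*n) = -32 + (-8 - 2664*n) = -40 - 2664*n)
-188306 - b(M(15)) = -188306 - (-40 - 2664*(-7 + 15)) = -188306 - (-40 - 2664*8) = -188306 - (-40 - 21312) = -188306 - 1*(-21352) = -188306 + 21352 = -166954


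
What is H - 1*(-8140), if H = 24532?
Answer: 32672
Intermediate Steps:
H - 1*(-8140) = 24532 - 1*(-8140) = 24532 + 8140 = 32672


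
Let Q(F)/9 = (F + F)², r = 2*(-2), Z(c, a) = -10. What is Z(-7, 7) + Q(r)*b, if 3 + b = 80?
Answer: 44342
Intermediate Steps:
r = -4
Q(F) = 36*F² (Q(F) = 9*(F + F)² = 9*(2*F)² = 9*(4*F²) = 36*F²)
b = 77 (b = -3 + 80 = 77)
Z(-7, 7) + Q(r)*b = -10 + (36*(-4)²)*77 = -10 + (36*16)*77 = -10 + 576*77 = -10 + 44352 = 44342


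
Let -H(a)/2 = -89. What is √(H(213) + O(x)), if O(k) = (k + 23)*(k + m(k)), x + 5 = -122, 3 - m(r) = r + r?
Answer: I*√13342 ≈ 115.51*I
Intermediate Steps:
m(r) = 3 - 2*r (m(r) = 3 - (r + r) = 3 - 2*r)
H(a) = 178 (H(a) = -2*(-89) = 178)
x = -127 (x = -5 - 122 = -127)
O(k) = (3 - k)*(23 + k) (O(k) = (k + 23)*(k + (3 - 2*k)) = (23 + k)*(3 - k) = (3 - k)*(23 + k))
√(H(213) + O(x)) = √(178 + (69 - 1*(-127)² - 20*(-127))) = √(178 + (69 - 1*16129 + 2540)) = √(178 + (69 - 16129 + 2540)) = √(178 - 13520) = √(-13342) = I*√13342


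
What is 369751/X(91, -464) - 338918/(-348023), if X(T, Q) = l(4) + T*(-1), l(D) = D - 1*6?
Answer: -128650332899/32366139 ≈ -3974.8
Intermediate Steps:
l(D) = -6 + D (l(D) = D - 6 = -6 + D)
X(T, Q) = -2 - T (X(T, Q) = (-6 + 4) + T*(-1) = -2 - T)
369751/X(91, -464) - 338918/(-348023) = 369751/(-2 - 1*91) - 338918/(-348023) = 369751/(-2 - 91) - 338918*(-1/348023) = 369751/(-93) + 338918/348023 = 369751*(-1/93) + 338918/348023 = -369751/93 + 338918/348023 = -128650332899/32366139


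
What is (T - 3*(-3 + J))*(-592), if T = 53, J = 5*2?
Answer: -18944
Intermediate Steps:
J = 10
(T - 3*(-3 + J))*(-592) = (53 - 3*(-3 + 10))*(-592) = (53 - 3*7)*(-592) = (53 - 21)*(-592) = 32*(-592) = -18944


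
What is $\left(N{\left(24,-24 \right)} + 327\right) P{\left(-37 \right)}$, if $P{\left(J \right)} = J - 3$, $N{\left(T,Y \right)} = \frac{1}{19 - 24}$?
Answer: $-13072$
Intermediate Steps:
$N{\left(T,Y \right)} = - \frac{1}{5}$ ($N{\left(T,Y \right)} = \frac{1}{-5} = - \frac{1}{5}$)
$P{\left(J \right)} = -3 + J$
$\left(N{\left(24,-24 \right)} + 327\right) P{\left(-37 \right)} = \left(- \frac{1}{5} + 327\right) \left(-3 - 37\right) = \frac{1634}{5} \left(-40\right) = -13072$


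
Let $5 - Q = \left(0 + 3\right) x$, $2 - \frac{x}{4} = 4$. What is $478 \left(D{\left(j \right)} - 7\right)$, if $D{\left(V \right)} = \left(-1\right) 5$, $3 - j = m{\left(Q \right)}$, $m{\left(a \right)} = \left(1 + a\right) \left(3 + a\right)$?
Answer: $-5736$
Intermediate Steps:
$x = -8$ ($x = 8 - 16 = -8$)
$Q = 29$ ($Q = 5 - \left(0 + 3\right) \left(-8\right) = 5 - 3 \left(-8\right) = 5 - -24 = 5 + 24 = 29$)
$j = -957$ ($j = 3 - \left(3 + 29^{2} + 4 \cdot 29\right) = 3 - \left(3 + 841 + 116\right) = 3 - 960 = -957$)
$D{\left(V \right)} = -5$
$478 \left(D{\left(j \right)} - 7\right) = 478 \left(-5 - 7\right) = 478 \left(-12\right) = -5736$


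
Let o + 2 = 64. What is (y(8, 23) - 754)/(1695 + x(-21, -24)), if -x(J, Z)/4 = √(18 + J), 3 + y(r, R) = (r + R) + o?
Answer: -375160/957691 - 2656*I*√3/2873073 ≈ -0.39173 - 0.0016012*I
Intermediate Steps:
o = 62 (o = -2 + 64 = 62)
y(r, R) = 59 + R + r (y(r, R) = -3 + ((r + R) + 62) = -3 + ((R + r) + 62) = -3 + (62 + R + r) = 59 + R + r)
x(J, Z) = -4*√(18 + J)
(y(8, 23) - 754)/(1695 + x(-21, -24)) = ((59 + 23 + 8) - 754)/(1695 - 4*√(18 - 21)) = (90 - 754)/(1695 - 4*I*√3) = -664/(1695 - 4*I*√3)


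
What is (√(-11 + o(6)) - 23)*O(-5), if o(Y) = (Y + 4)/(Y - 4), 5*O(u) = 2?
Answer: -46/5 + 2*I*√6/5 ≈ -9.2 + 0.9798*I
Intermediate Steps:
O(u) = ⅖ (O(u) = (⅕)*2 = ⅖)
o(Y) = (4 + Y)/(-4 + Y)
(√(-11 + o(6)) - 23)*O(-5) = (√(-11 + (4 + 6)/(-4 + 6)) - 23)*(⅖) = (√(-11 + 10/2) - 23)*(⅖) = (√(-11 + (½)*10) - 23)*(⅖) = (√(-11 + 5) - 23)*(⅖) = (√(-6) - 23)*(⅖) = (I*√6 - 23)*(⅖) = (-23 + I*√6)*(⅖) = -46/5 + 2*I*√6/5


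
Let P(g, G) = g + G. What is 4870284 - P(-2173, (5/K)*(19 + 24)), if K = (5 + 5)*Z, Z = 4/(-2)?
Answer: 19489871/4 ≈ 4.8725e+6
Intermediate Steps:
Z = -2 (Z = 4*(-1/2) = -2)
K = -20 (K = (5 + 5)*(-2) = 10*(-2) = -20)
P(g, G) = G + g
4870284 - P(-2173, (5/K)*(19 + 24)) = 4870284 - ((5/(-20))*(19 + 24) - 2173) = 4870284 - ((5*(-1/20))*43 - 2173) = 4870284 - (-1/4*43 - 2173) = 4870284 - (-43/4 - 2173) = 4870284 - 1*(-8735/4) = 4870284 + 8735/4 = 19489871/4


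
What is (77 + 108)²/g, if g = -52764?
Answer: -34225/52764 ≈ -0.64864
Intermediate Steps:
(77 + 108)²/g = (77 + 108)²/(-52764) = 185²*(-1/52764) = 34225*(-1/52764) = -34225/52764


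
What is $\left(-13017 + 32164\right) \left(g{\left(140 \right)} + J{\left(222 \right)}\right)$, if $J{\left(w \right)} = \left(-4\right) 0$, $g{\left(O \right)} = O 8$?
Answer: $21444640$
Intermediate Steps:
$g{\left(O \right)} = 8 O$
$J{\left(w \right)} = 0$
$\left(-13017 + 32164\right) \left(g{\left(140 \right)} + J{\left(222 \right)}\right) = \left(-13017 + 32164\right) \left(8 \cdot 140 + 0\right) = 19147 \left(1120 + 0\right) = 19147 \cdot 1120 = 21444640$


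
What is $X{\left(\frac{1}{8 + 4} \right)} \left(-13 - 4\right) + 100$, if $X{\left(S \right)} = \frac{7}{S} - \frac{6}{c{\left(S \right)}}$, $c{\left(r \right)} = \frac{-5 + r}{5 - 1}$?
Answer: $- \frac{83248}{59} \approx -1411.0$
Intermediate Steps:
$c{\left(r \right)} = - \frac{5}{4} + \frac{r}{4}$ ($c{\left(r \right)} = \frac{-5 + r}{4} = \left(-5 + r\right) \frac{1}{4} = - \frac{5}{4} + \frac{r}{4}$)
$X{\left(S \right)} = - \frac{6}{- \frac{5}{4} + \frac{S}{4}} + \frac{7}{S}$ ($X{\left(S \right)} = \frac{7}{S} - \frac{6}{- \frac{5}{4} + \frac{S}{4}} = - \frac{6}{- \frac{5}{4} + \frac{S}{4}} + \frac{7}{S}$)
$X{\left(\frac{1}{8 + 4} \right)} \left(-13 - 4\right) + 100 = \frac{-35 - \frac{17}{8 + 4}}{\frac{1}{8 + 4} \left(-5 + \frac{1}{8 + 4}\right)} \left(-13 - 4\right) + 100 = \frac{-35 - \frac{17}{12}}{\frac{1}{12} \left(-5 + \frac{1}{12}\right)} \left(-17\right) + 100 = \frac{\frac{1}{\frac{1}{12}} \left(-35 - \frac{17}{12}\right)}{-5 + \frac{1}{12}} \left(-17\right) + 100 = \frac{12 \left(-35 - \frac{17}{12}\right)}{- \frac{59}{12}} \left(-17\right) + 100 = 12 \left(- \frac{12}{59}\right) \left(- \frac{437}{12}\right) \left(-17\right) + 100 = \frac{5244}{59} \left(-17\right) + 100 = - \frac{89148}{59} + 100 = - \frac{83248}{59}$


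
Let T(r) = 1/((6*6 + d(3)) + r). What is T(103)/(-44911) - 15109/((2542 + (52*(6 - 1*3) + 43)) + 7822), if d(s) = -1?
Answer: -10404592425/7274055026 ≈ -1.4304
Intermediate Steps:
T(r) = 1/(35 + r) (T(r) = 1/((6*6 - 1) + r) = 1/((36 - 1) + r) = 1/(35 + r))
T(103)/(-44911) - 15109/((2542 + (52*(6 - 1*3) + 43)) + 7822) = 1/((35 + 103)*(-44911)) - 15109/((2542 + (52*(6 - 1*3) + 43)) + 7822) = -1/44911/138 - 15109/((2542 + (52*(6 - 3) + 43)) + 7822) = (1/138)*(-1/44911) - 15109/((2542 + (52*3 + 43)) + 7822) = -1/6197718 - 15109/((2542 + (156 + 43)) + 7822) = -1/6197718 - 15109/((2542 + 199) + 7822) = -1/6197718 - 15109/(2741 + 7822) = -1/6197718 - 15109/10563 = -10404592425/7274055026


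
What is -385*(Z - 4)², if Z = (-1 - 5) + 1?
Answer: -31185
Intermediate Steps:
Z = -5 (Z = -6 + 1 = -5)
-385*(Z - 4)² = -385*(-5 - 4)² = -385*(-9)² = -385*81 = -31185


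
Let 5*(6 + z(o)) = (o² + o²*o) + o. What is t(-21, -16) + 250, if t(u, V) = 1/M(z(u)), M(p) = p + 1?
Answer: 2216495/8866 ≈ 250.00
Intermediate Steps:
z(o) = -6 + o/5 + o²/5 + o³/5 (z(o) = -6 + ((o² + o²*o) + o)/5 = -6 + ((o² + o³) + o)/5 = -6 + (o + o² + o³)/5 = -6 + (o/5 + o²/5 + o³/5) = -6 + o/5 + o²/5 + o³/5)
M(p) = 1 + p
t(u, V) = 1/(-5 + u/5 + u²/5 + u³/5) (t(u, V) = 1/(1 + (-6 + u/5 + u²/5 + u³/5)) = 1/(-5 + u/5 + u²/5 + u³/5))
t(-21, -16) + 250 = 5/(-25 - 21 + (-21)² + (-21)³) + 250 = 5/(-25 - 21 + 441 - 9261) + 250 = 5/(-8866) + 250 = 5*(-1/8866) + 250 = -5/8866 + 250 = 2216495/8866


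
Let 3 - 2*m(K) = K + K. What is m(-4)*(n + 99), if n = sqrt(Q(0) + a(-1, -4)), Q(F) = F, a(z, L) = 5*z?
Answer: 1089/2 + 11*I*sqrt(5)/2 ≈ 544.5 + 12.298*I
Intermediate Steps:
m(K) = 3/2 - K (m(K) = 3/2 - (K + K)/2 = 3/2 - K)
n = I*sqrt(5) (n = sqrt(0 + 5*(-1)) = sqrt(0 - 5) = sqrt(-5) = I*sqrt(5) ≈ 2.2361*I)
m(-4)*(n + 99) = (3/2 - 1*(-4))*(I*sqrt(5) + 99) = (3/2 + 4)*(99 + I*sqrt(5)) = 11*(99 + I*sqrt(5))/2 = 1089/2 + 11*I*sqrt(5)/2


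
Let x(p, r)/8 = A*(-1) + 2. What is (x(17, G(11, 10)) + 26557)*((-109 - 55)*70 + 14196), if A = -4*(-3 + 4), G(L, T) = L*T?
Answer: 72259180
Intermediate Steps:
A = -4 (A = -4*1 = -4)
x(p, r) = 48 (x(p, r) = 8*(-4*(-1) + 2) = 8*(4 + 2) = 8*6 = 48)
(x(17, G(11, 10)) + 26557)*((-109 - 55)*70 + 14196) = (48 + 26557)*((-109 - 55)*70 + 14196) = 26605*(-164*70 + 14196) = 26605*(-11480 + 14196) = 26605*2716 = 72259180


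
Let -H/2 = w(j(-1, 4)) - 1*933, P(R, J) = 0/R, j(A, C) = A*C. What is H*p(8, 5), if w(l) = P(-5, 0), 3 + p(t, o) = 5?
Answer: 3732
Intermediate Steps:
p(t, o) = 2 (p(t, o) = -3 + 5 = 2)
P(R, J) = 0
w(l) = 0
H = 1866 (H = -2*(0 - 1*933) = -2*(0 - 933) = -2*(-933) = 1866)
H*p(8, 5) = 1866*2 = 3732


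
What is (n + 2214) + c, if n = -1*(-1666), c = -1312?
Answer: 2568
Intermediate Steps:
n = 1666
(n + 2214) + c = (1666 + 2214) - 1312 = 3880 - 1312 = 2568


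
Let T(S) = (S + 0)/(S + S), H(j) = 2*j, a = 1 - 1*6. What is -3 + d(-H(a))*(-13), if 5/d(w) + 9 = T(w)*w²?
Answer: -188/41 ≈ -4.5854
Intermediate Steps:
a = -5 (a = 1 - 6 = -5)
T(S) = ½ (T(S) = S/((2*S)) = S*(1/(2*S)) = ½)
d(w) = 5/(-9 + w²/2)
-3 + d(-H(a))*(-13) = -3 + (10/(-18 + (-2*(-5))²))*(-13) = -3 + (10/(-18 + (-1*(-10))²))*(-13) = -3 + (10/(-18 + 10²))*(-13) = -3 + (10/(-18 + 100))*(-13) = -3 + (10/82)*(-13) = -3 + (10*(1/82))*(-13) = -3 + (5/41)*(-13) = -3 - 65/41 = -188/41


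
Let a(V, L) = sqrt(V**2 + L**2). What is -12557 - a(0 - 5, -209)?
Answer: -12557 - 41*sqrt(26) ≈ -12766.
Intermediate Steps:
a(V, L) = sqrt(L**2 + V**2)
-12557 - a(0 - 5, -209) = -12557 - sqrt((-209)**2 + (0 - 5)**2) = -12557 - sqrt(43681 + (-5)**2) = -12557 - sqrt(43681 + 25) = -12557 - sqrt(43706) = -12557 - 41*sqrt(26)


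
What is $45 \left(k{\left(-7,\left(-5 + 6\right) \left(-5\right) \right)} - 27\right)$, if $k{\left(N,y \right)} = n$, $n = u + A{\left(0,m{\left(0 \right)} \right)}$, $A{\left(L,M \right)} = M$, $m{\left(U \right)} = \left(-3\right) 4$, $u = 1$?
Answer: $-1710$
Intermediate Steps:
$m{\left(U \right)} = -12$
$n = -11$ ($n = 1 - 12 = -11$)
$k{\left(N,y \right)} = -11$
$45 \left(k{\left(-7,\left(-5 + 6\right) \left(-5\right) \right)} - 27\right) = 45 \left(-11 - 27\right) = 45 \left(-38\right) = -1710$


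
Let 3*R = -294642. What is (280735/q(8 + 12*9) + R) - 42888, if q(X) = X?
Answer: -16087097/116 ≈ -1.3868e+5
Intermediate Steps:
R = -98214 (R = (⅓)*(-294642) = -98214)
(280735/q(8 + 12*9) + R) - 42888 = (280735/(8 + 12*9) - 98214) - 42888 = (280735/(8 + 108) - 98214) - 42888 = (280735/116 - 98214) - 42888 = -11112089/116 - 42888 = -16087097/116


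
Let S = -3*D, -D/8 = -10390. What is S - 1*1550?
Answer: -250910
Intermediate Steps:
D = 83120 (D = -8*(-10390) = 83120)
S = -249360 (S = -3*83120 = -249360)
S - 1*1550 = -249360 - 1*1550 = -249360 - 1550 = -250910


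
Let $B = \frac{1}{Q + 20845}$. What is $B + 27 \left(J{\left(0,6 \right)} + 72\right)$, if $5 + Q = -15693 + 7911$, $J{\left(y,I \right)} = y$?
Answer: $\frac{25384753}{13058} \approx 1944.0$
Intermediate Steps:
$Q = -7787$ ($Q = -5 + \left(-15693 + 7911\right) = -5 - 7782 = -7787$)
$B = \frac{1}{13058}$ ($B = \frac{1}{-7787 + 20845} = \frac{1}{13058} \approx 7.6581 \cdot 10^{-5}$)
$B + 27 \left(J{\left(0,6 \right)} + 72\right) = \frac{1}{13058} + 27 \left(0 + 72\right) = \frac{1}{13058} + 27 \cdot 72 = \frac{1}{13058} + 1944 = \frac{25384753}{13058}$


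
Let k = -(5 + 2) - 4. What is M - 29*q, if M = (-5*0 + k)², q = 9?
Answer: -140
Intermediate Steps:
k = -11 (k = -1*7 - 4 = -7 - 4 = -11)
M = 121 (M = (-5*0 - 11)² = (0 - 11)² = (-11)² = 121)
M - 29*q = 121 - 29*9 = 121 - 261 = -140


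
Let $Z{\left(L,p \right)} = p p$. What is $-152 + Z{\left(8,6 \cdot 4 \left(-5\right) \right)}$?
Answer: $14248$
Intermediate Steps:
$Z{\left(L,p \right)} = p^{2}$
$-152 + Z{\left(8,6 \cdot 4 \left(-5\right) \right)} = -152 + \left(6 \cdot 4 \left(-5\right)\right)^{2} = -152 + \left(24 \left(-5\right)\right)^{2} = -152 + \left(-120\right)^{2} = -152 + 14400 = 14248$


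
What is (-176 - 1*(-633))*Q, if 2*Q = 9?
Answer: 4113/2 ≈ 2056.5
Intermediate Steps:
Q = 9/2 (Q = (½)*9 = 9/2 ≈ 4.5000)
(-176 - 1*(-633))*Q = (-176 - 1*(-633))*(9/2) = (-176 + 633)*(9/2) = 457*(9/2) = 4113/2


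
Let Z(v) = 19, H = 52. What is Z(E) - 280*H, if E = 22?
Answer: -14541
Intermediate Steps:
Z(E) - 280*H = 19 - 280*52 = 19 - 14560 = -14541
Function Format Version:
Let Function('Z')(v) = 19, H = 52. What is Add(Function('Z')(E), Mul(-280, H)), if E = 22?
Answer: -14541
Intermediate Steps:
Add(Function('Z')(E), Mul(-280, H)) = Add(19, Mul(-280, 52)) = Add(19, -14560) = -14541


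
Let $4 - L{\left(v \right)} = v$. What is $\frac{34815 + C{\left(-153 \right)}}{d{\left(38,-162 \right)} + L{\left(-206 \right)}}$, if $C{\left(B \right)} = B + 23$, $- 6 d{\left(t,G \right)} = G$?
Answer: $\frac{34685}{237} \approx 146.35$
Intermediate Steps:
$d{\left(t,G \right)} = - \frac{G}{6}$
$L{\left(v \right)} = 4 - v$
$C{\left(B \right)} = 23 + B$
$\frac{34815 + C{\left(-153 \right)}}{d{\left(38,-162 \right)} + L{\left(-206 \right)}} = \frac{34815 + \left(23 - 153\right)}{\left(- \frac{1}{6}\right) \left(-162\right) + \left(4 - -206\right)} = \frac{34815 - 130}{27 + \left(4 + 206\right)} = \frac{34685}{27 + 210} = \frac{34685}{237}$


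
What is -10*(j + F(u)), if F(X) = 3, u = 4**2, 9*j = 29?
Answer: -560/9 ≈ -62.222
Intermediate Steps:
j = 29/9 (j = (1/9)*29 = 29/9 ≈ 3.2222)
u = 16
-10*(j + F(u)) = -10*(29/9 + 3) = -10*56/9 = -560/9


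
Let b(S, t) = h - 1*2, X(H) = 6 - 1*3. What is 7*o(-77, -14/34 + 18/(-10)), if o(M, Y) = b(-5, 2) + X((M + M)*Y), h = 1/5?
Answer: 42/5 ≈ 8.4000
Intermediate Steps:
h = 1/5 ≈ 0.20000
X(H) = 3 (X(H) = 6 - 3 = 3)
b(S, t) = -9/5 (b(S, t) = 1/5 - 1*2 = 1/5 - 2 = -9/5)
o(M, Y) = 6/5 (o(M, Y) = -9/5 + 3 = 6/5)
7*o(-77, -14/34 + 18/(-10)) = 7*(6/5) = 42/5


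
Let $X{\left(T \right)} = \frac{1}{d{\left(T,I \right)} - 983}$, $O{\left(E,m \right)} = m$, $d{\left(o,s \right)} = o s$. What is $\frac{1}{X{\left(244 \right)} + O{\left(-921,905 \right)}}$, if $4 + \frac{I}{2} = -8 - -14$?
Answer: $\frac{7}{6334} \approx 0.0011051$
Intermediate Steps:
$I = 4$ ($I = -8 + 2 \left(-8 - -14\right) = -8 + 2 \left(-8 + 14\right) = -8 + 2 \cdot 6 = -8 + 12 = 4$)
$X{\left(T \right)} = \frac{1}{-983 + 4 T}$ ($X{\left(T \right)} = \frac{1}{T 4 - 983} = \frac{1}{4 T - 983} = \frac{1}{-983 + 4 T}$)
$\frac{1}{X{\left(244 \right)} + O{\left(-921,905 \right)}} = \frac{1}{\frac{1}{-983 + 4 \cdot 244} + 905} = \frac{1}{\frac{1}{-983 + 976} + 905} = \frac{1}{\frac{1}{-7} + 905} = \frac{1}{- \frac{1}{7} + 905} = \frac{1}{\frac{6334}{7}} = \frac{7}{6334}$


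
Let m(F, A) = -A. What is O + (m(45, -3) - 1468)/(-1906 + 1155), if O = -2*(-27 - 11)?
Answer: 58541/751 ≈ 77.951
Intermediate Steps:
O = 76 (O = -2*(-38) = 76)
O + (m(45, -3) - 1468)/(-1906 + 1155) = 76 + (-1*(-3) - 1468)/(-1906 + 1155) = 76 + (3 - 1468)/(-751) = 76 - 1465*(-1/751) = 76 + 1465/751 = 58541/751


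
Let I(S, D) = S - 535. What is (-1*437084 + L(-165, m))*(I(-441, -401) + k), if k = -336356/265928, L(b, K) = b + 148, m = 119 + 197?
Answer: 28398679699621/66482 ≈ 4.2716e+8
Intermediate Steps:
m = 316
I(S, D) = -535 + S
L(b, K) = 148 + b
k = -84089/66482 (k = -336356*1/265928 = -84089/66482 ≈ -1.2648)
(-1*437084 + L(-165, m))*(I(-441, -401) + k) = (-1*437084 + (148 - 165))*((-535 - 441) - 84089/66482) = (-437084 - 17)*(-976 - 84089/66482) = -437101*(-64970521/66482) = 28398679699621/66482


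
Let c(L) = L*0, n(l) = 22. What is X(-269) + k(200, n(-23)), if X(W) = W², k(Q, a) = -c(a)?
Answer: 72361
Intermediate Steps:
c(L) = 0
k(Q, a) = 0 (k(Q, a) = -1*0 = 0)
X(-269) + k(200, n(-23)) = (-269)² + 0 = 72361 + 0 = 72361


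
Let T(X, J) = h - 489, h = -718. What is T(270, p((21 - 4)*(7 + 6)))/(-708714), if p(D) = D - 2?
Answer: 1207/708714 ≈ 0.0017031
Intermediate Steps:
p(D) = -2 + D
T(X, J) = -1207 (T(X, J) = -718 - 489 = -1207)
T(270, p((21 - 4)*(7 + 6)))/(-708714) = -1207/(-708714) = -1207*(-1/708714) = 1207/708714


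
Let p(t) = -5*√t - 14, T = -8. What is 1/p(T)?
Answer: I/(2*(-7*I + 5*√2)) ≈ -0.035354 + 0.035712*I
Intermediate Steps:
p(t) = -14 - 5*√t
1/p(T) = 1/(-14 - 10*I*√2)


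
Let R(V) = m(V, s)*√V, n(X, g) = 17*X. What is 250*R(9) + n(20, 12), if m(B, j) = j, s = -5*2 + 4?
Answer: -4160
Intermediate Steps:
s = -6 (s = -10 + 4 = -6)
R(V) = -6*√V
250*R(9) + n(20, 12) = 250*(-6*√9) + 17*20 = 250*(-6*3) + 340 = 250*(-18) + 340 = -4500 + 340 = -4160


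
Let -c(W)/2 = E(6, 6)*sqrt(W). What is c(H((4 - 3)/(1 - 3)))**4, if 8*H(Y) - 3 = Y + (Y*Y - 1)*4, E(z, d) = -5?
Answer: 625/16 ≈ 39.063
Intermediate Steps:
H(Y) = -1/8 + Y**2/2 + Y/8 (H(Y) = 3/8 + (Y + (Y*Y - 1)*4)/8 = 3/8 + (Y + (Y**2 - 1)*4)/8 = 3/8 + (Y + (-1 + Y**2)*4)/8 = 3/8 + (Y + (-4 + 4*Y**2))/8 = 3/8 + (-4 + Y + 4*Y**2)/8 = 3/8 + (-1/2 + Y**2/2 + Y/8) = -1/8 + Y**2/2 + Y/8)
c(W) = 10*sqrt(W) (c(W) = -(-10)*sqrt(W) = 10*sqrt(W))
c(H((4 - 3)/(1 - 3)))**4 = (10*sqrt(-1/8 + ((4 - 3)/(1 - 3))**2/2 + ((4 - 3)/(1 - 3))/8))**4 = (10*sqrt(-1/8 + (1/(-2))**2/2 + (1/(-2))/8))**4 = (10*sqrt(-1/8 + (1*(-1/2))**2/2 + (1*(-1/2))/8))**4 = (10*sqrt(-1/8 + (-1/2)**2/2 + (1/8)*(-1/2)))**4 = (10*sqrt(-1/8 + (1/2)*(1/4) - 1/16))**4 = (10*sqrt(-1/8 + 1/8 - 1/16))**4 = (10*sqrt(-1/16))**4 = (10*(I/4))**4 = (5*I/2)**4 = 625/16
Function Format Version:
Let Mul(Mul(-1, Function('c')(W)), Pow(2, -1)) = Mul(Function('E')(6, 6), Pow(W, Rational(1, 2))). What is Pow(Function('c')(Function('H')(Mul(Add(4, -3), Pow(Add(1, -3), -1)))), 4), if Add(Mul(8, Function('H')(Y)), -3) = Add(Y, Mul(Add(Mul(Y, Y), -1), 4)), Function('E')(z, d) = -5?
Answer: Rational(625, 16) ≈ 39.063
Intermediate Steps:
Function('H')(Y) = Add(Rational(-1, 8), Mul(Rational(1, 2), Pow(Y, 2)), Mul(Rational(1, 8), Y)) (Function('H')(Y) = Add(Rational(3, 8), Mul(Rational(1, 8), Add(Y, Mul(Add(Mul(Y, Y), -1), 4)))) = Add(Rational(3, 8), Mul(Rational(1, 8), Add(Y, Mul(Add(Pow(Y, 2), -1), 4)))) = Add(Rational(3, 8), Mul(Rational(1, 8), Add(Y, Mul(Add(-1, Pow(Y, 2)), 4)))) = Add(Rational(3, 8), Mul(Rational(1, 8), Add(Y, Add(-4, Mul(4, Pow(Y, 2)))))) = Add(Rational(3, 8), Mul(Rational(1, 8), Add(-4, Y, Mul(4, Pow(Y, 2))))) = Add(Rational(3, 8), Add(Rational(-1, 2), Mul(Rational(1, 2), Pow(Y, 2)), Mul(Rational(1, 8), Y))) = Add(Rational(-1, 8), Mul(Rational(1, 2), Pow(Y, 2)), Mul(Rational(1, 8), Y)))
Function('c')(W) = Mul(10, Pow(W, Rational(1, 2))) (Function('c')(W) = Mul(-2, Mul(-5, Pow(W, Rational(1, 2)))) = Mul(10, Pow(W, Rational(1, 2))))
Pow(Function('c')(Function('H')(Mul(Add(4, -3), Pow(Add(1, -3), -1)))), 4) = Pow(Mul(10, Pow(Add(Rational(-1, 8), Mul(Rational(1, 2), Pow(Mul(Add(4, -3), Pow(Add(1, -3), -1)), 2)), Mul(Rational(1, 8), Mul(Add(4, -3), Pow(Add(1, -3), -1)))), Rational(1, 2))), 4) = Pow(Mul(10, Pow(Add(Rational(-1, 8), Mul(Rational(1, 2), Pow(Mul(1, Pow(-2, -1)), 2)), Mul(Rational(1, 8), Mul(1, Pow(-2, -1)))), Rational(1, 2))), 4) = Pow(Mul(10, Pow(Add(Rational(-1, 8), Mul(Rational(1, 2), Pow(Mul(1, Rational(-1, 2)), 2)), Mul(Rational(1, 8), Mul(1, Rational(-1, 2)))), Rational(1, 2))), 4) = Pow(Mul(10, Pow(Add(Rational(-1, 8), Mul(Rational(1, 2), Pow(Rational(-1, 2), 2)), Mul(Rational(1, 8), Rational(-1, 2))), Rational(1, 2))), 4) = Pow(Mul(10, Pow(Add(Rational(-1, 8), Mul(Rational(1, 2), Rational(1, 4)), Rational(-1, 16)), Rational(1, 2))), 4) = Pow(Mul(10, Pow(Add(Rational(-1, 8), Rational(1, 8), Rational(-1, 16)), Rational(1, 2))), 4) = Pow(Mul(10, Pow(Rational(-1, 16), Rational(1, 2))), 4) = Pow(Mul(10, Mul(Rational(1, 4), I)), 4) = Pow(Mul(Rational(5, 2), I), 4) = Rational(625, 16)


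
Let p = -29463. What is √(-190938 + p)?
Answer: 9*I*√2721 ≈ 469.47*I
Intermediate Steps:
√(-190938 + p) = √(-190938 - 29463) = √(-220401) = 9*I*√2721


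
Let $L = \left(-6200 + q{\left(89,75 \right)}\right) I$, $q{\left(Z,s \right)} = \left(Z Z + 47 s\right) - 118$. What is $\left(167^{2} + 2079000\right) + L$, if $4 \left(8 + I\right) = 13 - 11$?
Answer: $2068429$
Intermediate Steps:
$q{\left(Z,s \right)} = -118 + Z^{2} + 47 s$ ($q{\left(Z,s \right)} = \left(Z^{2} + 47 s\right) - 118 = -118 + Z^{2} + 47 s$)
$I = - \frac{15}{2}$ ($I = -8 + \frac{13 - 11}{4} = -8 + \frac{1}{4} \cdot 2 = -8 + \frac{1}{2} = - \frac{15}{2} \approx -7.5$)
$L = -38460$ ($L = \left(-6200 + \left(-118 + 89^{2} + 47 \cdot 75\right)\right) \left(- \frac{15}{2}\right) = \left(-6200 + \left(-118 + 7921 + 3525\right)\right) \left(- \frac{15}{2}\right) = \left(-6200 + 11328\right) \left(- \frac{15}{2}\right) = 5128 \left(- \frac{15}{2}\right) = -38460$)
$\left(167^{2} + 2079000\right) + L = \left(167^{2} + 2079000\right) - 38460 = \left(27889 + 2079000\right) - 38460 = 2106889 - 38460 = 2068429$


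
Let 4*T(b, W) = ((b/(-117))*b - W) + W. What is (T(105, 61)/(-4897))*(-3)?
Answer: -3675/254644 ≈ -0.014432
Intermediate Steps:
T(b, W) = -b²/468 (T(b, W) = (((b/(-117))*b - W) + W)/4 = (((b*(-1/117))*b - W) + W)/4 = (((-b/117)*b - W) + W)/4 = ((-b²/117 - W) + W)/4 = ((-W - b²/117) + W)/4 = (-b²/117)/4 = -b²/468)
(T(105, 61)/(-4897))*(-3) = (-1/468*105²/(-4897))*(-3) = (-1/468*11025*(-1/4897))*(-3) = -1225/52*(-1/4897)*(-3) = (1225/254644)*(-3) = -3675/254644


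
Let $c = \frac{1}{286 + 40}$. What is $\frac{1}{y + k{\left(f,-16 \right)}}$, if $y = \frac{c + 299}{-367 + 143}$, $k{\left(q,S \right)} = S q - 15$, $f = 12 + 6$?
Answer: $- \frac{10432}{3174821} \approx -0.0032859$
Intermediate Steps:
$f = 18$
$c = \frac{1}{326} \approx 0.0030675$
$k{\left(q,S \right)} = -15 + S q$
$y = - \frac{13925}{10432}$ ($y = \frac{\frac{1}{326} + 299}{-367 + 143} = \frac{97475}{326 \left(-224\right)} = \frac{97475}{326} \left(- \frac{1}{224}\right) = - \frac{13925}{10432} \approx -1.3348$)
$\frac{1}{y + k{\left(f,-16 \right)}} = \frac{1}{- \frac{13925}{10432} - 303} = \frac{1}{- \frac{3174821}{10432}} = - \frac{10432}{3174821}$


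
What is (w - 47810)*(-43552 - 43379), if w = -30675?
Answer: 6822779535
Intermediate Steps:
(w - 47810)*(-43552 - 43379) = (-30675 - 47810)*(-43552 - 43379) = -78485*(-86931) = 6822779535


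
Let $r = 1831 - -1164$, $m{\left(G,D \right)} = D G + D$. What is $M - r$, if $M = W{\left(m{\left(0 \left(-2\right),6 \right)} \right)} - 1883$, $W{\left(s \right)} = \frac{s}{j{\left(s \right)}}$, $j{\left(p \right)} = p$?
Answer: $-4877$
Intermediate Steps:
$m{\left(G,D \right)} = D + D G$
$W{\left(s \right)} = 1$ ($W{\left(s \right)} = \frac{s}{s} = 1$)
$r = 2995$ ($r = 1831 + 1164 = 2995$)
$M = -1882$ ($M = 1 - 1883 = -1882$)
$M - r = -1882 - 2995 = -4877$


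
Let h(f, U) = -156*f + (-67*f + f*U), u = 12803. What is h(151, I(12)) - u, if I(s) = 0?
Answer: -46476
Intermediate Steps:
h(f, U) = -223*f + U*f (h(f, U) = -156*f + (-67*f + U*f) = -223*f + U*f)
h(151, I(12)) - u = 151*(-223 + 0) - 1*12803 = 151*(-223) - 12803 = -33673 - 12803 = -46476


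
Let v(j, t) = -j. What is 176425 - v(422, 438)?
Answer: 176847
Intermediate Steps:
176425 - v(422, 438) = 176425 - (-1)*422 = 176425 - 1*(-422) = 176425 + 422 = 176847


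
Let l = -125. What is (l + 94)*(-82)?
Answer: 2542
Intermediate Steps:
(l + 94)*(-82) = (-125 + 94)*(-82) = -31*(-82) = 2542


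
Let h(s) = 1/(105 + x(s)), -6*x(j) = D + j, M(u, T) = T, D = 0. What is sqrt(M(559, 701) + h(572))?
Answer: 2*sqrt(147407)/29 ≈ 26.478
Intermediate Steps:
x(j) = -j/6 (x(j) = -(0 + j)/6 = -j/6)
h(s) = 1/(105 - s/6)
sqrt(M(559, 701) + h(572)) = sqrt(701 - 6/(-630 + 572)) = sqrt(701 - 6/(-58)) = sqrt(701 - 6*(-1/58)) = sqrt(701 + 3/29) = sqrt(20332/29) = 2*sqrt(147407)/29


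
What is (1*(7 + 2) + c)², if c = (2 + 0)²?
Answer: 169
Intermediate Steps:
c = 4 (c = 2² = 4)
(1*(7 + 2) + c)² = (1*(7 + 2) + 4)² = (1*9 + 4)² = (9 + 4)² = 13² = 169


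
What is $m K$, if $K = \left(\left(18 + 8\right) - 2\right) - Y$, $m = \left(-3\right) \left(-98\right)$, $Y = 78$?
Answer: $-15876$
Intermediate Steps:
$m = 294$
$K = -54$ ($K = \left(\left(18 + 8\right) - 2\right) - 78 = \left(26 - 2\right) - 78 = 24 - 78 = -54$)
$m K = 294 \left(-54\right) = -15876$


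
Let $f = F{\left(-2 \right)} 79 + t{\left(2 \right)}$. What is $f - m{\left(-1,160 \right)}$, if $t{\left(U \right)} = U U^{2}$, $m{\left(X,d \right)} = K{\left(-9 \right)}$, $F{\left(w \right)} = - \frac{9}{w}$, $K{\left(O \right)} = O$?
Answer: $\frac{745}{2} \approx 372.5$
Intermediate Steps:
$m{\left(X,d \right)} = -9$
$t{\left(U \right)} = U^{3}$
$f = \frac{727}{2}$ ($f = - \frac{9}{-2} \cdot 79 + 2^{3} = \left(-9\right) \left(- \frac{1}{2}\right) 79 + 8 = \frac{9}{2} \cdot 79 + 8 = \frac{711}{2} + 8 = \frac{727}{2} \approx 363.5$)
$f - m{\left(-1,160 \right)} = \frac{727}{2} - -9 = \frac{727}{2} + 9 = \frac{745}{2}$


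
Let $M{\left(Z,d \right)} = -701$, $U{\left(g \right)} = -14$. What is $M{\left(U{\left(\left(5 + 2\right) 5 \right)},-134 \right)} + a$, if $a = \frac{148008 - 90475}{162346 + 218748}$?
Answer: $- \frac{38155623}{54442} \approx -700.85$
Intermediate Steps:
$a = \frac{8219}{54442}$ ($a = \frac{57533}{381094} = 57533 \cdot \frac{1}{381094} = \frac{8219}{54442} \approx 0.15097$)
$M{\left(U{\left(\left(5 + 2\right) 5 \right)},-134 \right)} + a = -701 + \frac{8219}{54442} = - \frac{38155623}{54442}$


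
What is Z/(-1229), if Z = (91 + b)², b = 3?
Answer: -8836/1229 ≈ -7.1896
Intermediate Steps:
Z = 8836 (Z = (91 + 3)² = 94² = 8836)
Z/(-1229) = 8836/(-1229) = 8836*(-1/1229) = -8836/1229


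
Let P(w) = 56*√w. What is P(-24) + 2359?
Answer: 2359 + 112*I*√6 ≈ 2359.0 + 274.34*I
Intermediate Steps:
P(-24) + 2359 = 56*√(-24) + 2359 = 56*(2*I*√6) + 2359 = 112*I*√6 + 2359 = 2359 + 112*I*√6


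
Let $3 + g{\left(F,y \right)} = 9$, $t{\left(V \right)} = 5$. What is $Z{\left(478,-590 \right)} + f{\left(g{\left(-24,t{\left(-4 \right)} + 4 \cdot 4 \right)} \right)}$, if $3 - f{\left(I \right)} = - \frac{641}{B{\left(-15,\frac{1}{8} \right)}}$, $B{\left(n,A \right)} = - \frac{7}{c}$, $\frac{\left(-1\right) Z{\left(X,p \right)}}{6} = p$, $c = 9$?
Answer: $\frac{19032}{7} \approx 2718.9$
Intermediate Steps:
$Z{\left(X,p \right)} = - 6 p$
$B{\left(n,A \right)} = - \frac{7}{9}$
$g{\left(F,y \right)} = 6$ ($g{\left(F,y \right)} = -3 + 9 = 6$)
$f{\left(I \right)} = - \frac{5748}{7}$ ($f{\left(I \right)} = 3 - - \frac{641}{- \frac{7}{9}} = 3 - \left(-641\right) \left(- \frac{9}{7}\right) = 3 - \frac{5769}{7} = - \frac{5748}{7}$)
$Z{\left(478,-590 \right)} + f{\left(g{\left(-24,t{\left(-4 \right)} + 4 \cdot 4 \right)} \right)} = \left(-6\right) \left(-590\right) - \frac{5748}{7} = 3540 - \frac{5748}{7} = \frac{19032}{7}$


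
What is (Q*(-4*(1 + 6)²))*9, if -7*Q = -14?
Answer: -3528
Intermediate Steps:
Q = 2 (Q = -⅐*(-14) = 2)
(Q*(-4*(1 + 6)²))*9 = (2*(-4*(1 + 6)²))*9 = (2*(-4*7²))*9 = (2*(-4*49))*9 = (2*(-196))*9 = -392*9 = -3528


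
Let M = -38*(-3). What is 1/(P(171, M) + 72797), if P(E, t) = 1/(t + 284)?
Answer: 398/28973207 ≈ 1.3737e-5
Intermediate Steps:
M = 114
P(E, t) = 1/(284 + t)
1/(P(171, M) + 72797) = 1/(1/(284 + 114) + 72797) = 1/(1/398 + 72797) = 1/(28973207/398) = 398/28973207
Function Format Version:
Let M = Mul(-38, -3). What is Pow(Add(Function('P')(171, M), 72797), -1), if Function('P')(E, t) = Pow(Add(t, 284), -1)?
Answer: Rational(398, 28973207) ≈ 1.3737e-5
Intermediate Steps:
M = 114
Function('P')(E, t) = Pow(Add(284, t), -1)
Pow(Add(Function('P')(171, M), 72797), -1) = Pow(Add(Pow(Add(284, 114), -1), 72797), -1) = Pow(Add(Pow(398, -1), 72797), -1) = Pow(Add(Rational(1, 398), 72797), -1) = Pow(Rational(28973207, 398), -1) = Rational(398, 28973207)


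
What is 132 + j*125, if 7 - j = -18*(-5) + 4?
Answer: -10743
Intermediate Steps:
j = -87 (j = 7 - (-18*(-5) + 4) = 7 - (-6*(-15) + 4) = 7 - (90 + 4) = 7 - 1*94 = 7 - 94 = -87)
132 + j*125 = 132 - 87*125 = 132 - 10875 = -10743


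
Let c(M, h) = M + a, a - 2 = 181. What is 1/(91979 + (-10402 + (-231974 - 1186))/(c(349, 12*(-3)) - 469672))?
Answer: 234570/21575635811 ≈ 1.0872e-5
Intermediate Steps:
a = 183 (a = 2 + 181 = 183)
c(M, h) = 183 + M (c(M, h) = M + 183 = 183 + M)
1/(91979 + (-10402 + (-231974 - 1186))/(c(349, 12*(-3)) - 469672)) = 1/(91979 + (-10402 + (-231974 - 1186))/((183 + 349) - 469672)) = 1/(91979 + (-10402 - 233160)/(532 - 469672)) = 1/(91979 - 243562/(-469140)) = 1/(91979 - 243562*(-1/469140)) = 1/(91979 + 121781/234570) = 1/(21575635811/234570) = 234570/21575635811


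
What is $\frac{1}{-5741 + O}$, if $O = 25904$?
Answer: $\frac{1}{20163} \approx 4.9596 \cdot 10^{-5}$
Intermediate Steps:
$\frac{1}{-5741 + O} = \frac{1}{-5741 + 25904} = \frac{1}{20163}$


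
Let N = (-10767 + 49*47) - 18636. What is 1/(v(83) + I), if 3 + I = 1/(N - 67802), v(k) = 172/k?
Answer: -7876866/7307537 ≈ -1.0779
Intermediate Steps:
N = -27100 (N = (-10767 + 2303) - 18636 = -8464 - 18636 = -27100)
I = -284707/94902 (I = -3 + 1/(-27100 - 67802) = -3 + 1/(-94902) = -3 - 1/94902 = -284707/94902 ≈ -3.0000)
1/(v(83) + I) = 1/(172/83 - 284707/94902) = 1/(-7307537/7876866) = -7876866/7307537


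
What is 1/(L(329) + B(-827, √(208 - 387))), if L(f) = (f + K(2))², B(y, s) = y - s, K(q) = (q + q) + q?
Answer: 111398/12409514583 + I*√179/12409514583 ≈ 8.9768e-6 + 1.0781e-9*I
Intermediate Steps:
K(q) = 3*q (K(q) = 2*q + q = 3*q)
L(f) = (6 + f)² (L(f) = (f + 3*2)² = (f + 6)² = (6 + f)²)
1/(L(329) + B(-827, √(208 - 387))) = 1/((6 + 329)² + (-827 - √(208 - 387))) = 1/(335² + (-827 - √(-179))) = 1/(112225 + (-827 - I*√179)) = 1/(111398 - I*√179)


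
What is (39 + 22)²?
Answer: 3721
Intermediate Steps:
(39 + 22)² = 61² = 3721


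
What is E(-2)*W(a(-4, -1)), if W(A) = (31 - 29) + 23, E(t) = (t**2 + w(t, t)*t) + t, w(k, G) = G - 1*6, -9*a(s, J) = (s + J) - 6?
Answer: 450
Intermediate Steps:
a(s, J) = 2/3 - J/9 - s/9 (a(s, J) = -((s + J) - 6)/9 = -((J + s) - 6)/9 = -(-6 + J + s)/9 = 2/3 - J/9 - s/9)
w(k, G) = -6 + G (w(k, G) = G - 6 = -6 + G)
E(t) = t + t**2 + t*(-6 + t) (E(t) = (t**2 + (-6 + t)*t) + t = (t**2 + t*(-6 + t)) + t = t + t**2 + t*(-6 + t))
W(A) = 25 (W(A) = 2 + 23 = 25)
E(-2)*W(a(-4, -1)) = -2*(-5 + 2*(-2))*25 = -2*(-5 - 4)*25 = -2*(-9)*25 = 18*25 = 450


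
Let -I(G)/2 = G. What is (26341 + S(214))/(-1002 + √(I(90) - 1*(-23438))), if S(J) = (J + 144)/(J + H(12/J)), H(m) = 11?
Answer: -989822861/36777975 - 5927083*√23258/220667850 ≈ -31.010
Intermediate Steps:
I(G) = -2*G
S(J) = (144 + J)/(11 + J) (S(J) = (J + 144)/(J + 11) = (144 + J)/(11 + J))
(26341 + S(214))/(-1002 + √(I(90) - 1*(-23438))) = (26341 + (144 + 214)/(11 + 214))/(-1002 + √(-2*90 - 1*(-23438))) = (26341 + 358/225)/(-1002 + √(-180 + 23438)) = (26341 + (1/225)*358)/(-1002 + √23258) = (26341 + 358/225)/(-1002 + √23258) = 5927083/(225*(-1002 + √23258))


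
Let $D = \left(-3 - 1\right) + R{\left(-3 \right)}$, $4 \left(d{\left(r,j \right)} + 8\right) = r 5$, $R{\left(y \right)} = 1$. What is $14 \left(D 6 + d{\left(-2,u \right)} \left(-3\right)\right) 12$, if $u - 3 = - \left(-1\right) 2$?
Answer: $2268$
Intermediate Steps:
$u = 5$ ($u = 3 - \left(-1\right) 2 = 3 - -2 = 3 + 2 = 5$)
$d{\left(r,j \right)} = -8 + \frac{5 r}{4}$ ($d{\left(r,j \right)} = -8 + \frac{r 5}{4} = -8 + \frac{5 r}{4}$)
$D = -3$ ($D = \left(-3 - 1\right) + 1 = -4 + 1 = -3$)
$14 \left(D 6 + d{\left(-2,u \right)} \left(-3\right)\right) 12 = 14 \left(\left(-3\right) 6 + \left(-8 + \frac{5}{4} \left(-2\right)\right) \left(-3\right)\right) 12 = 14 \left(-18 + \left(-8 - \frac{5}{2}\right) \left(-3\right)\right) 12 = 14 \left(-18 - - \frac{63}{2}\right) 12 = 14 \left(-18 + \frac{63}{2}\right) 12 = 14 \cdot \frac{27}{2} \cdot 12 = 189 \cdot 12 = 2268$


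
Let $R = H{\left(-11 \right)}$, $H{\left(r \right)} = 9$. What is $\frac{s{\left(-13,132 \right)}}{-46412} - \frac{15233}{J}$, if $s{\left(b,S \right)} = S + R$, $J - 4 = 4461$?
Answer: $- \frac{707623561}{207229580} \approx -3.4147$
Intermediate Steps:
$R = 9$
$J = 4465$ ($J = 4 + 4461 = 4465$)
$s{\left(b,S \right)} = 9 + S$ ($s{\left(b,S \right)} = S + 9 = 9 + S$)
$\frac{s{\left(-13,132 \right)}}{-46412} - \frac{15233}{J} = \frac{9 + 132}{-46412} - \frac{15233}{4465} = 141 \left(- \frac{1}{46412}\right) - \frac{15233}{4465} = - \frac{141}{46412} - \frac{15233}{4465} = - \frac{707623561}{207229580}$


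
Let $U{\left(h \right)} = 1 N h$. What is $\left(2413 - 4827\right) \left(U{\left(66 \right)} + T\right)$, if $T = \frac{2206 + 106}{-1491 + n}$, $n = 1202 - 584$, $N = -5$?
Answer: $\frac{701030428}{873} \approx 8.0301 \cdot 10^{5}$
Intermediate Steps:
$n = 618$ ($n = 1202 - 584 = 618$)
$U{\left(h \right)} = - 5 h$ ($U{\left(h \right)} = 1 \left(-5\right) h = - 5 h$)
$T = - \frac{2312}{873}$ ($T = \frac{2206 + 106}{-1491 + 618} = \frac{2312}{-873} = 2312 \left(- \frac{1}{873}\right) = - \frac{2312}{873} \approx -2.6483$)
$\left(2413 - 4827\right) \left(U{\left(66 \right)} + T\right) = \left(2413 - 4827\right) \left(\left(-5\right) 66 - \frac{2312}{873}\right) = - 2414 \left(-330 - \frac{2312}{873}\right) = \left(-2414\right) \left(- \frac{290402}{873}\right) = \frac{701030428}{873}$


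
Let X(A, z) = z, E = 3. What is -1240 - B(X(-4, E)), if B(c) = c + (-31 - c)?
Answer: -1209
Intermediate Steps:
B(c) = -31
-1240 - B(X(-4, E)) = -1240 - 1*(-31) = -1240 + 31 = -1209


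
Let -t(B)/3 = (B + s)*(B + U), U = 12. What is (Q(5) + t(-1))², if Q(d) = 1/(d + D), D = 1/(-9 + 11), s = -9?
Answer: 13191424/121 ≈ 1.0902e+5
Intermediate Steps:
D = ½ (D = 1/2 = ½ ≈ 0.50000)
Q(d) = 1/(½ + d) (Q(d) = 1/(d + ½) = 1/(½ + d))
t(B) = -3*(-9 + B)*(12 + B) (t(B) = -3*(B - 9)*(B + 12) = -3*(-9 + B)*(12 + B))
(Q(5) + t(-1))² = (2/(1 + 2*5) + (324 - 9*(-1) - 3*(-1)²))² = (2/(1 + 10) + (324 + 9 - 3*1))² = (2/11 + (324 + 9 - 3))² = (2*(1/11) + 330)² = (2/11 + 330)² = (3632/11)² = 13191424/121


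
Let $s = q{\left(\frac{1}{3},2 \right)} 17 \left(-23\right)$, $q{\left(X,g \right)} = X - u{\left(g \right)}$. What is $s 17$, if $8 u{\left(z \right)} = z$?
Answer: $- \frac{6647}{12} \approx -553.92$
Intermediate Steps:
$u{\left(z \right)} = \frac{z}{8}$
$q{\left(X,g \right)} = X - \frac{g}{8}$
$s = - \frac{391}{12}$ ($s = \left(\frac{1}{3} - \frac{1}{4}\right) 17 \left(-23\right) = \frac{1}{12} \cdot 17 \left(-23\right) = \frac{17}{12} \left(-23\right) = - \frac{391}{12} \approx -32.583$)
$s 17 = \left(- \frac{391}{12}\right) 17 = - \frac{6647}{12}$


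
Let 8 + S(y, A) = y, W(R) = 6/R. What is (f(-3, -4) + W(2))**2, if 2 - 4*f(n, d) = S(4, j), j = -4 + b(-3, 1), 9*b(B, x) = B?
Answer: 81/4 ≈ 20.250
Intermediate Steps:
b(B, x) = B/9
j = -13/3 (j = -4 + (1/9)*(-3) = -4 - 1/3 = -13/3 ≈ -4.3333)
S(y, A) = -8 + y
f(n, d) = 3/2 (f(n, d) = 1/2 - (-8 + 4)/4 = 1/2 - 1/4*(-4) = 1/2 + 1 = 3/2)
(f(-3, -4) + W(2))**2 = (3/2 + 6/2)**2 = (3/2 + 6*(1/2))**2 = (3/2 + 3)**2 = (9/2)**2 = 81/4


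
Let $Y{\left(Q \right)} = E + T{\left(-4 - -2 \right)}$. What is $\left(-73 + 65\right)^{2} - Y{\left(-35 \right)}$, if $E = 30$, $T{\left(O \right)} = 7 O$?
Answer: $48$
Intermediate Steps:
$Y{\left(Q \right)} = 16$ ($Y{\left(Q \right)} = 30 + 7 \left(-4 - -2\right) = 30 + 7 \left(-4 + 2\right) = 30 + 7 \left(-2\right) = 30 - 14 = 16$)
$\left(-73 + 65\right)^{2} - Y{\left(-35 \right)} = \left(-73 + 65\right)^{2} - 16 = \left(-8\right)^{2} - 16 = 64 - 16 = 48$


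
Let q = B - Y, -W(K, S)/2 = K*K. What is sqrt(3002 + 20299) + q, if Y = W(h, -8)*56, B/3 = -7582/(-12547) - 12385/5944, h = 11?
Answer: 1010368613575/74579368 + 3*sqrt(2589) ≈ 13700.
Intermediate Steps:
B = -330981561/74579368 (B = 3*(-7582/(-12547) - 12385/5944) = 3*(-7582*(-1/12547) - 12385*1/5944) = 3*(7582/12547 - 12385/5944) = 3*(-110327187/74579368) = -330981561/74579368 ≈ -4.4380)
W(K, S) = -2*K**2 (W(K, S) = -2*K*K = -2*K**2)
Y = -13552 (Y = -2*11**2*56 = -2*121*56 = -242*56 = -13552)
q = 1010368613575/74579368 (q = -330981561/74579368 - 1*(-13552) = -330981561/74579368 + 13552 = 1010368613575/74579368 ≈ 13548.)
sqrt(3002 + 20299) + q = sqrt(3002 + 20299) + 1010368613575/74579368 = sqrt(23301) + 1010368613575/74579368 = 3*sqrt(2589) + 1010368613575/74579368 = 1010368613575/74579368 + 3*sqrt(2589)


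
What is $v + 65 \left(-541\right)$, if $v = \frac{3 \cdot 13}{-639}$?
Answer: $- \frac{7490158}{213} \approx -35165.0$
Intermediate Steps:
$v = - \frac{13}{213}$ ($v = 39 \left(- \frac{1}{639}\right) = - \frac{13}{213} \approx -0.061033$)
$v + 65 \left(-541\right) = - \frac{13}{213} + 65 \left(-541\right) = - \frac{13}{213} - 35165 = - \frac{7490158}{213}$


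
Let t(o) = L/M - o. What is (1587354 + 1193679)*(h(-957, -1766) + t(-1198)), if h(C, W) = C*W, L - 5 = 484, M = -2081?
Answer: 9787877822832843/2081 ≈ 4.7035e+12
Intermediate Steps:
L = 489 (L = 5 + 484 = 489)
t(o) = -489/2081 - o (t(o) = 489/(-2081) - o = 489*(-1/2081) - o = -489/2081 - o)
(1587354 + 1193679)*(h(-957, -1766) + t(-1198)) = (1587354 + 1193679)*(-957*(-1766) + (-489/2081 - 1*(-1198))) = 2781033*(1690062 + (-489/2081 + 1198)) = 2781033*(1690062 + 2492549/2081) = 2781033*(3519511571/2081) = 9787877822832843/2081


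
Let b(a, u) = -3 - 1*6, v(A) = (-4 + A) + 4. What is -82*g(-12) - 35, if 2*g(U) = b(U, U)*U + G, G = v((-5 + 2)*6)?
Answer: -3725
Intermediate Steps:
v(A) = A
b(a, u) = -9 (b(a, u) = -3 - 6 = -9)
G = -18 (G = (-5 + 2)*6 = -3*6 = -18)
g(U) = -9 - 9*U/2 (g(U) = (-9*U - 18)/2 = (-18 - 9*U)/2 = -9 - 9*U/2)
-82*g(-12) - 35 = -82*(-9 - 9/2*(-12)) - 35 = -82*(-9 + 54) - 35 = -82*45 - 35 = -3690 - 35 = -3725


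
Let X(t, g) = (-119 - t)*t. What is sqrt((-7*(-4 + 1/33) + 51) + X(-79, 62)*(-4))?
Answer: 2*I*sqrt(3419790)/33 ≈ 112.08*I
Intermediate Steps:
X(t, g) = t*(-119 - t)
sqrt((-7*(-4 + 1/33) + 51) + X(-79, 62)*(-4)) = sqrt((-7*(-4 + 1/33) + 51) - 1*(-79)*(119 - 79)*(-4)) = sqrt((-7*(-4 + 1/33) + 51) - 1*(-79)*40*(-4)) = sqrt((-7*(-131/33) + 51) + 3160*(-4)) = sqrt((917/33 + 51) - 12640) = sqrt(2600/33 - 12640) = sqrt(-414520/33) = 2*I*sqrt(3419790)/33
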